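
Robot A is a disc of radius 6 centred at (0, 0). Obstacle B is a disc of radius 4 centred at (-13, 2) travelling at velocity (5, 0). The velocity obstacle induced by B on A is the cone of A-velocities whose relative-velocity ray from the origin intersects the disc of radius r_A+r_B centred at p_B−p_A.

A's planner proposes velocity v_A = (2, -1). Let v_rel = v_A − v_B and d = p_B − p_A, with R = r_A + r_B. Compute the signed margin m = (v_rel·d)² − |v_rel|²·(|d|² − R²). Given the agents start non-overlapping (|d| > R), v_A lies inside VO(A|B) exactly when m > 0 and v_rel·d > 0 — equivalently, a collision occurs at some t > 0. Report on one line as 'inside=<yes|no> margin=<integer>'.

d = (-13, 2),  |d|² = 173;  R = 6+4 = 10,  c = 173−10² = 73
v_rel = (-3, -1),  |v_rel|² = 10;  v_rel·d = (-3)·(-13) + (-1)·(2) = 37
10·t² − 74·t + 73 = 0  ⇒  m = 37² − 10·73 = 639
m = 639 > 0,  v_rel·d = 37 > 0  ⇒  inside

inside=yes margin=639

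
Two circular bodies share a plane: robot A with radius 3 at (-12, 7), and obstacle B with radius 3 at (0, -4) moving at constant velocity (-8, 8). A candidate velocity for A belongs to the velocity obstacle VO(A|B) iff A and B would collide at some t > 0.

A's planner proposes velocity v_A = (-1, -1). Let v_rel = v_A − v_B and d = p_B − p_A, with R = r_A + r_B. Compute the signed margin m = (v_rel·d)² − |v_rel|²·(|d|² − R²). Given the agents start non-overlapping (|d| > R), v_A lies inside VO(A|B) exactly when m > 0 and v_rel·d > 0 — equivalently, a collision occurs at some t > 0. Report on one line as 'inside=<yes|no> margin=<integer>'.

d = (12, -11),  |d|² = 265;  R = 3+3 = 6,  c = 265−6² = 229
v_rel = (7, -9),  |v_rel|² = 130;  v_rel·d = (7)·(12) + (-9)·(-11) = 183
130·t² − 366·t + 229 = 0  ⇒  m = 183² − 130·229 = 3719
m = 3719 > 0,  v_rel·d = 183 > 0  ⇒  inside

inside=yes margin=3719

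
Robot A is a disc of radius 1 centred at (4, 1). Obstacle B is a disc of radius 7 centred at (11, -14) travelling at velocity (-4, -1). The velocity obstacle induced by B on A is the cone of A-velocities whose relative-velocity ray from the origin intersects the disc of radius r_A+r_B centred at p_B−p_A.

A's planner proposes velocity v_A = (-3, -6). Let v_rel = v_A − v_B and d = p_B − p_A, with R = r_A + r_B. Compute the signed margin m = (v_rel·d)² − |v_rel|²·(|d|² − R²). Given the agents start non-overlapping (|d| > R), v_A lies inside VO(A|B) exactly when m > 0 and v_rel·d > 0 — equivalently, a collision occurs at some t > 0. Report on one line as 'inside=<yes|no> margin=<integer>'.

d = (7, -15),  |d|² = 274;  R = 1+7 = 8,  c = 274−8² = 210
v_rel = (1, -5),  |v_rel|² = 26;  v_rel·d = (1)·(7) + (-5)·(-15) = 82
26·t² − 164·t + 210 = 0  ⇒  m = 82² − 26·210 = 1264
m = 1264 > 0,  v_rel·d = 82 > 0  ⇒  inside

inside=yes margin=1264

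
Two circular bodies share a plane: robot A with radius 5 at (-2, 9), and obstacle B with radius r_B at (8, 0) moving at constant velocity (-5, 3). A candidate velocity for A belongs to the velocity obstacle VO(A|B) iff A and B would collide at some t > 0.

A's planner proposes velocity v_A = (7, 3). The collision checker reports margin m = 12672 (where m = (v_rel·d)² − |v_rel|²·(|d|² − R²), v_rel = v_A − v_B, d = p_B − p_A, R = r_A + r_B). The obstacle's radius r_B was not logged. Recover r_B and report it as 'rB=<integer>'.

m = 12672
d = (10, -9);  v_rel = (12, 0),  |v_rel|² = 144
v_rel×d = (12)·(-9) − (0)·(10) = -108
since m = R²·144 − (-108)²:  R² = (11664 + 12672) / 144 = 169
R = √169 = 13  ⇒  r_B = 13 − 5 = 8

rB=8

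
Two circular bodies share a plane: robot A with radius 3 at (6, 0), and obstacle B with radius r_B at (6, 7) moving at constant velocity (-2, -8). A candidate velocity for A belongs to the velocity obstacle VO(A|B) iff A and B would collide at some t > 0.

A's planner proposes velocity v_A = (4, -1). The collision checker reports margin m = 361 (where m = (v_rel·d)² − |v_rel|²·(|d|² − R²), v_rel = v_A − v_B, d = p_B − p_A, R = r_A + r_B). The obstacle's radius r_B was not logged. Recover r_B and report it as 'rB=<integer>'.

m = 361
d = (0, 7);  v_rel = (6, 7),  |v_rel|² = 85
v_rel×d = (6)·(7) − (7)·(0) = 42
since m = R²·85 − 42²:  R² = (1764 + 361) / 85 = 25
R = √25 = 5  ⇒  r_B = 5 − 3 = 2

rB=2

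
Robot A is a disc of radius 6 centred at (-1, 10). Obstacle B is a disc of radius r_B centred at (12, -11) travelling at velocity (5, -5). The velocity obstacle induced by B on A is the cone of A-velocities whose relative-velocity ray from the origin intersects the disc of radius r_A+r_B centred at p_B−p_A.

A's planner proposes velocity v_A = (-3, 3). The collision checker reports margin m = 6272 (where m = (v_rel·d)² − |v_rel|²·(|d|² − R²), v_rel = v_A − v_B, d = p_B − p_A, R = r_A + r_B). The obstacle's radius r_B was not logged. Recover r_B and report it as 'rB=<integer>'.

m = 6272
d = (13, -21);  v_rel = (-8, 8),  |v_rel|² = 128
v_rel×d = (-8)·(-21) − (8)·(13) = 64
since m = R²·128 − 64²:  R² = (4096 + 6272) / 128 = 81
R = √81 = 9  ⇒  r_B = 9 − 6 = 3

rB=3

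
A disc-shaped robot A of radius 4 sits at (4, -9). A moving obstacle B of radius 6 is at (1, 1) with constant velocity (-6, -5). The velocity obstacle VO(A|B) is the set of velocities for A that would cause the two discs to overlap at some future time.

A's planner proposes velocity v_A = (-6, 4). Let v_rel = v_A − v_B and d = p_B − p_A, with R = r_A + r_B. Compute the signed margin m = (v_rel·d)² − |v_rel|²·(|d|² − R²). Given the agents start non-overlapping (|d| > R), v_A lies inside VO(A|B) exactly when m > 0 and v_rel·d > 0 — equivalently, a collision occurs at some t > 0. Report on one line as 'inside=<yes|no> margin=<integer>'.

d = (-3, 10),  |d|² = 109;  R = 4+6 = 10,  c = 109−10² = 9
v_rel = (0, 9),  |v_rel|² = 81;  v_rel·d = (0)·(-3) + (9)·(10) = 90
81·t² − 180·t + 9 = 0  ⇒  m = 90² − 81·9 = 7371
m = 7371 > 0,  v_rel·d = 90 > 0  ⇒  inside

inside=yes margin=7371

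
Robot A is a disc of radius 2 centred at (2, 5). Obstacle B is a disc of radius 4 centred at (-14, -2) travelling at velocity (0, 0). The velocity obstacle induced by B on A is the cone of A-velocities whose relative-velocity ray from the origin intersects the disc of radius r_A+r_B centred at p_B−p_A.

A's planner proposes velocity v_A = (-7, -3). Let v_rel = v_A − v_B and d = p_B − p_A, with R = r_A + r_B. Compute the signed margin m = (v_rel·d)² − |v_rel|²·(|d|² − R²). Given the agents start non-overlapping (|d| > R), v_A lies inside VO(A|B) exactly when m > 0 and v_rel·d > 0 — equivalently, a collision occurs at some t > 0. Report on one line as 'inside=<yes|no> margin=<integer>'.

d = (-16, -7),  |d|² = 305;  R = 2+4 = 6,  c = 305−6² = 269
v_rel = (-7, -3),  |v_rel|² = 58;  v_rel·d = (-7)·(-16) + (-3)·(-7) = 133
58·t² − 266·t + 269 = 0  ⇒  m = 133² − 58·269 = 2087
m = 2087 > 0,  v_rel·d = 133 > 0  ⇒  inside

inside=yes margin=2087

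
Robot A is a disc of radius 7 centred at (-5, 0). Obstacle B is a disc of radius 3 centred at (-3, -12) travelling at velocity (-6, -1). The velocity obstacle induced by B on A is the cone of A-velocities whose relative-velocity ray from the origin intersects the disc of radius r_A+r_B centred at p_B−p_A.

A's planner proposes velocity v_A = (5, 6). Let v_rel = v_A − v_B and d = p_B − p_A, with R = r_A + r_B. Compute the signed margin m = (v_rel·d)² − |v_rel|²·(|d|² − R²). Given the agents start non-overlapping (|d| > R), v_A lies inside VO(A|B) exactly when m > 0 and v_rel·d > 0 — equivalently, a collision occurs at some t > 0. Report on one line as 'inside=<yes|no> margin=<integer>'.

d = (2, -12),  |d|² = 148;  R = 7+3 = 10,  c = 148−10² = 48
v_rel = (11, 7),  |v_rel|² = 170;  v_rel·d = (11)·(2) + (7)·(-12) = -62
170·t² + 124·t + 48 = 0  ⇒  m = (-62)² − 170·48 = -4316
m = -4316 < 0,  v_rel·d = -62 < 0  ⇒  outside

inside=no margin=-4316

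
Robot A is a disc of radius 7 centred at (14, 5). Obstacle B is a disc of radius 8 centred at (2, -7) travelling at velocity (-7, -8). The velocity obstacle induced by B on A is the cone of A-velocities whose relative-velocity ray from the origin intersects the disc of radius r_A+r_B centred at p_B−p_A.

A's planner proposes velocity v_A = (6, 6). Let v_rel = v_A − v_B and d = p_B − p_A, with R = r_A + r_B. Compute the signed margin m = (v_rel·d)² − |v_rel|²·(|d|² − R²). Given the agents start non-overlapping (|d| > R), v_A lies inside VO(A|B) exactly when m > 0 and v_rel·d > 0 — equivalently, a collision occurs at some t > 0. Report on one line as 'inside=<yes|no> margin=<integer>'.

d = (-12, -12),  |d|² = 288;  R = 7+8 = 15,  c = 288−15² = 63
v_rel = (13, 14),  |v_rel|² = 365;  v_rel·d = (13)·(-12) + (14)·(-12) = -324
365·t² + 648·t + 63 = 0  ⇒  m = (-324)² − 365·63 = 81981
m = 81981 > 0,  v_rel·d = -324 < 0  ⇒  outside

inside=no margin=81981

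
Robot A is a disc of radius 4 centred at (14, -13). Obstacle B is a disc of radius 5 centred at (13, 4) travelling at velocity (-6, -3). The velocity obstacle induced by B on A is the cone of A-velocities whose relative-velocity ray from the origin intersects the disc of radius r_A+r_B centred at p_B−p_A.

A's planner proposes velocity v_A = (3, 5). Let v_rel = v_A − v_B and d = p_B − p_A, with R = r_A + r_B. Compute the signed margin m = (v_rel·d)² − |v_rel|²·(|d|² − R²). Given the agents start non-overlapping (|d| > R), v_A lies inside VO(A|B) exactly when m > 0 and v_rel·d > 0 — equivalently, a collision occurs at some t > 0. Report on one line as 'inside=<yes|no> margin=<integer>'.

d = (-1, 17),  |d|² = 290;  R = 4+5 = 9,  c = 290−9² = 209
v_rel = (9, 8),  |v_rel|² = 145;  v_rel·d = (9)·(-1) + (8)·(17) = 127
145·t² − 254·t + 209 = 0  ⇒  m = 127² − 145·209 = -14176
m = -14176 < 0,  v_rel·d = 127 > 0  ⇒  outside

inside=no margin=-14176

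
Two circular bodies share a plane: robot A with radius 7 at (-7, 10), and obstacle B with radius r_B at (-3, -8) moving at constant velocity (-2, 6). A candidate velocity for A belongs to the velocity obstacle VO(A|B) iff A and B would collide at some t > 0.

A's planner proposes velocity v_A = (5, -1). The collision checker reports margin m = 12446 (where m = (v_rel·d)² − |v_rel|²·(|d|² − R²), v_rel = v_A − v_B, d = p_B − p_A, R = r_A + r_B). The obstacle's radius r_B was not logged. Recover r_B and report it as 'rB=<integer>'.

m = 12446
d = (4, -18);  v_rel = (7, -7),  |v_rel|² = 98
v_rel×d = (7)·(-18) − (-7)·(4) = -98
since m = R²·98 − (-98)²:  R² = (9604 + 12446) / 98 = 225
R = √225 = 15  ⇒  r_B = 15 − 7 = 8

rB=8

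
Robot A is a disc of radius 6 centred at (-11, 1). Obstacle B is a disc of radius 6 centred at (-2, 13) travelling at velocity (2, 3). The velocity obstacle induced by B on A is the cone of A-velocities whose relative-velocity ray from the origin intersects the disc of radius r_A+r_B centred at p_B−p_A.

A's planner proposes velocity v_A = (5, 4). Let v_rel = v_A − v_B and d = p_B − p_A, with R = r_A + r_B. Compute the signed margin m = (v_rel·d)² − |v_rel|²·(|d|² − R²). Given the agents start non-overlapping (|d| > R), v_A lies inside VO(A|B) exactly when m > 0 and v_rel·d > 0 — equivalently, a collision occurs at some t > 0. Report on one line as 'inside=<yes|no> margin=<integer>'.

d = (9, 12),  |d|² = 225;  R = 6+6 = 12,  c = 225−12² = 81
v_rel = (3, 1),  |v_rel|² = 10;  v_rel·d = (3)·(9) + (1)·(12) = 39
10·t² − 78·t + 81 = 0  ⇒  m = 39² − 10·81 = 711
m = 711 > 0,  v_rel·d = 39 > 0  ⇒  inside

inside=yes margin=711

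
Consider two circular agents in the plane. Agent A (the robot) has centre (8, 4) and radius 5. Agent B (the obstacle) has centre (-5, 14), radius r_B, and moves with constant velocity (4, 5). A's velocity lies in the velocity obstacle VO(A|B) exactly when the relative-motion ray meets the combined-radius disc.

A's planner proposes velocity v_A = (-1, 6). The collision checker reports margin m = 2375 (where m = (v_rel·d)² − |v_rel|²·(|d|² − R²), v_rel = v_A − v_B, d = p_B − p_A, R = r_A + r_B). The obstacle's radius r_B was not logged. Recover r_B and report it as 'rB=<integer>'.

m = 2375
d = (-13, 10);  v_rel = (-5, 1),  |v_rel|² = 26
v_rel×d = (-5)·(10) − (1)·(-13) = -37
since m = R²·26 − (-37)²:  R² = (1369 + 2375) / 26 = 144
R = √144 = 12  ⇒  r_B = 12 − 5 = 7

rB=7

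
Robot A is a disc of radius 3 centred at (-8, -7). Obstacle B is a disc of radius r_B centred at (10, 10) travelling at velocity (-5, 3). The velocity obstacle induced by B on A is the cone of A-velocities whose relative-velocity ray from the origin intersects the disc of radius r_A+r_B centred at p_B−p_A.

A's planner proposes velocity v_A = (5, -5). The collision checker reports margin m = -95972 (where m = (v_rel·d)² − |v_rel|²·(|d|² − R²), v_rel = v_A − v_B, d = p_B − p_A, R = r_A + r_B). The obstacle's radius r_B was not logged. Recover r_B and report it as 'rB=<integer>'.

m = -95972
d = (18, 17);  v_rel = (10, -8),  |v_rel|² = 164
v_rel×d = (10)·(17) − (-8)·(18) = 314
since m = R²·164 − 314²:  R² = (98596 + -95972) / 164 = 16
R = √16 = 4  ⇒  r_B = 4 − 3 = 1

rB=1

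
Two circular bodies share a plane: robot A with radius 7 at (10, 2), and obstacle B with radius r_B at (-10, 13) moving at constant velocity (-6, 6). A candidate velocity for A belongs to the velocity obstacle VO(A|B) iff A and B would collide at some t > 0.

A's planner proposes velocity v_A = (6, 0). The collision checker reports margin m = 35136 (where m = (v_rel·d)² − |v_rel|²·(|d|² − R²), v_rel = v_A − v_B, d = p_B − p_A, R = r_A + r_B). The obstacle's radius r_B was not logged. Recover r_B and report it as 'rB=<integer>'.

m = 35136
d = (-20, 11);  v_rel = (12, -6),  |v_rel|² = 180
v_rel×d = (12)·(11) − (-6)·(-20) = 12
since m = R²·180 − 12²:  R² = (144 + 35136) / 180 = 196
R = √196 = 14  ⇒  r_B = 14 − 7 = 7

rB=7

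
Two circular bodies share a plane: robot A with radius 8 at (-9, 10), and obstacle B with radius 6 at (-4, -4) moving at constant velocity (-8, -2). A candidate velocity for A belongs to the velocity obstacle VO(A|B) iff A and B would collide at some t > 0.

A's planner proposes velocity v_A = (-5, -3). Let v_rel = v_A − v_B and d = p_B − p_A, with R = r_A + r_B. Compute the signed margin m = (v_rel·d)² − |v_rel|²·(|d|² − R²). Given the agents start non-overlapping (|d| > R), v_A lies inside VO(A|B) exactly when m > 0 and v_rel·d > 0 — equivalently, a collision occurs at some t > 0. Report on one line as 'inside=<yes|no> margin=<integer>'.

d = (5, -14),  |d|² = 221;  R = 8+6 = 14,  c = 221−14² = 25
v_rel = (3, -1),  |v_rel|² = 10;  v_rel·d = (3)·(5) + (-1)·(-14) = 29
10·t² − 58·t + 25 = 0  ⇒  m = 29² − 10·25 = 591
m = 591 > 0,  v_rel·d = 29 > 0  ⇒  inside

inside=yes margin=591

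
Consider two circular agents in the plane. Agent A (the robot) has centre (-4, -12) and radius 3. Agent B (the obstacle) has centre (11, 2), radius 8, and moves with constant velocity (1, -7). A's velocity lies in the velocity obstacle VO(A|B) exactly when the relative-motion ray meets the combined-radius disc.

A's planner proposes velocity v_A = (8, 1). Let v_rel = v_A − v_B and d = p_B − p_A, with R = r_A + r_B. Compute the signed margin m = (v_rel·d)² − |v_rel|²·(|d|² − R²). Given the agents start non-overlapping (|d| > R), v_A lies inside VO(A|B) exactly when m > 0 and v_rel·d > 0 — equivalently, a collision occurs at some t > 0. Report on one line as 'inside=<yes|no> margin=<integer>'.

d = (15, 14),  |d|² = 421;  R = 3+8 = 11,  c = 421−11² = 300
v_rel = (7, 8),  |v_rel|² = 113;  v_rel·d = (7)·(15) + (8)·(14) = 217
113·t² − 434·t + 300 = 0  ⇒  m = 217² − 113·300 = 13189
m = 13189 > 0,  v_rel·d = 217 > 0  ⇒  inside

inside=yes margin=13189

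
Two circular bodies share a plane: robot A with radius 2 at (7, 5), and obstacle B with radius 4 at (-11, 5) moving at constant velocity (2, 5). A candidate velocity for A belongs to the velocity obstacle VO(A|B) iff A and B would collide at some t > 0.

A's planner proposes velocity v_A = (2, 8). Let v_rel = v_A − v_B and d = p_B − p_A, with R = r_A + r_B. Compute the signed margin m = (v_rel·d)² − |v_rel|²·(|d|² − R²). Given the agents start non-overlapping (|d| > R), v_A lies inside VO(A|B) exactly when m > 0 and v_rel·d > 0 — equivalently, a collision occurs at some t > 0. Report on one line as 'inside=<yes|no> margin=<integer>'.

d = (-18, 0),  |d|² = 324;  R = 2+4 = 6,  c = 324−6² = 288
v_rel = (0, 3),  |v_rel|² = 9;  v_rel·d = (0)·(-18) + (3)·(0) = 0
9·t² − 0·t + 288 = 0  ⇒  m = 0² − 9·288 = -2592
m = -2592 < 0,  v_rel·d = 0 = 0  ⇒  outside

inside=no margin=-2592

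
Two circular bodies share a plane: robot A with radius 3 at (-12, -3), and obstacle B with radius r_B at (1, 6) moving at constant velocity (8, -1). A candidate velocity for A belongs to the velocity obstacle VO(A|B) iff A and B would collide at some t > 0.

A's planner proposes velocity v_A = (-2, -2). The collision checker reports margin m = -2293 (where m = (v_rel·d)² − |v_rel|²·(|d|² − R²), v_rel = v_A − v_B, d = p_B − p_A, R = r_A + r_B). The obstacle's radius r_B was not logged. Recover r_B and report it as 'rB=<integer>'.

m = -2293
d = (13, 9);  v_rel = (-10, -1),  |v_rel|² = 101
v_rel×d = (-10)·(9) − (-1)·(13) = -77
since m = R²·101 − (-77)²:  R² = (5929 + -2293) / 101 = 36
R = √36 = 6  ⇒  r_B = 6 − 3 = 3

rB=3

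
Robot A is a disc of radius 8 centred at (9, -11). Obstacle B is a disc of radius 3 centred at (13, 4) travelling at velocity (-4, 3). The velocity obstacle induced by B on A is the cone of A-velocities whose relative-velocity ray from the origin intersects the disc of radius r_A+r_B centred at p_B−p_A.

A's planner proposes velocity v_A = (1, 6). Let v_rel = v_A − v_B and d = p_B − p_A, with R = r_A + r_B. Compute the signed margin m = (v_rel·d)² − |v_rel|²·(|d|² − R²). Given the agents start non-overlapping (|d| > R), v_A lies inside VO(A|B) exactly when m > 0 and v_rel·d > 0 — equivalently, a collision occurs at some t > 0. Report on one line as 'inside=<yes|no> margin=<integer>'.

d = (4, 15),  |d|² = 241;  R = 8+3 = 11,  c = 241−11² = 120
v_rel = (5, 3),  |v_rel|² = 34;  v_rel·d = (5)·(4) + (3)·(15) = 65
34·t² − 130·t + 120 = 0  ⇒  m = 65² − 34·120 = 145
m = 145 > 0,  v_rel·d = 65 > 0  ⇒  inside

inside=yes margin=145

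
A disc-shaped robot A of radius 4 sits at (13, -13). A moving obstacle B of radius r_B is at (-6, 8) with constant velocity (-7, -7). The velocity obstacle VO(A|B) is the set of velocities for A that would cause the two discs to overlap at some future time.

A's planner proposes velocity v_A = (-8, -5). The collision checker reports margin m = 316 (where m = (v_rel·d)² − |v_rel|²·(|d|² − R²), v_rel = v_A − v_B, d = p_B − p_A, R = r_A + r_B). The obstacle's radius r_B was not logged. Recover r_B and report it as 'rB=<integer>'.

m = 316
d = (-19, 21);  v_rel = (-1, 2),  |v_rel|² = 5
v_rel×d = (-1)·(21) − (2)·(-19) = 17
since m = R²·5 − 17²:  R² = (289 + 316) / 5 = 121
R = √121 = 11  ⇒  r_B = 11 − 4 = 7

rB=7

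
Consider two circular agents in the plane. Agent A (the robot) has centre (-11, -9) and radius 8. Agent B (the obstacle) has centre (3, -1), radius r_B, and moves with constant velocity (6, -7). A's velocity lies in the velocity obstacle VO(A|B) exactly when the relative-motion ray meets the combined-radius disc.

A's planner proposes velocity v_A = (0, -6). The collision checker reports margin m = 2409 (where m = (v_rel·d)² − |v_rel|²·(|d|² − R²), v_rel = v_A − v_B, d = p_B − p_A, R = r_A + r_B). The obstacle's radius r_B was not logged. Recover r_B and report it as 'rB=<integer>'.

m = 2409
d = (14, 8);  v_rel = (-6, 1),  |v_rel|² = 37
v_rel×d = (-6)·(8) − (1)·(14) = -62
since m = R²·37 − (-62)²:  R² = (3844 + 2409) / 37 = 169
R = √169 = 13  ⇒  r_B = 13 − 8 = 5

rB=5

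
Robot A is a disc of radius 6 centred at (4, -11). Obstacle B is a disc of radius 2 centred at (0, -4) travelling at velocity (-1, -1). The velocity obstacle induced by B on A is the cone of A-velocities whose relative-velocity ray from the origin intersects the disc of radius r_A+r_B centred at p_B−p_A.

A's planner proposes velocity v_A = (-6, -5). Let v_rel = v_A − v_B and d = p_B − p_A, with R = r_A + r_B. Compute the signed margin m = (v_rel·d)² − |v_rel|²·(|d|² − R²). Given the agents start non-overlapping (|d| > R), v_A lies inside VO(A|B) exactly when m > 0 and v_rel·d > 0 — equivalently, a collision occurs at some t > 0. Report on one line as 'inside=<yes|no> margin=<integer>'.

d = (-4, 7),  |d|² = 65;  R = 6+2 = 8,  c = 65−8² = 1
v_rel = (-5, -4),  |v_rel|² = 41;  v_rel·d = (-5)·(-4) + (-4)·(7) = -8
41·t² + 16·t + 1 = 0  ⇒  m = (-8)² − 41·1 = 23
m = 23 > 0,  v_rel·d = -8 < 0  ⇒  outside

inside=no margin=23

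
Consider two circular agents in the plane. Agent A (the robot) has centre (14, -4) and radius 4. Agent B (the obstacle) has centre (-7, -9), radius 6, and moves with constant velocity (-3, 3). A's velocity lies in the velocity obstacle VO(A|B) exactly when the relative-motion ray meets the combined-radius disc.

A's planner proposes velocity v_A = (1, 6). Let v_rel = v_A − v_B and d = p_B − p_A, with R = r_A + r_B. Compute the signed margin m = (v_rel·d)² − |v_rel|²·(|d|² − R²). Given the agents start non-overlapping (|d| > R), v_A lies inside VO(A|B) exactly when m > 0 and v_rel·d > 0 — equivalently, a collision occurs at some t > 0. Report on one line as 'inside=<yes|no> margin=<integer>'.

d = (-21, -5),  |d|² = 466;  R = 4+6 = 10,  c = 466−10² = 366
v_rel = (4, 3),  |v_rel|² = 25;  v_rel·d = (4)·(-21) + (3)·(-5) = -99
25·t² + 198·t + 366 = 0  ⇒  m = (-99)² − 25·366 = 651
m = 651 > 0,  v_rel·d = -99 < 0  ⇒  outside

inside=no margin=651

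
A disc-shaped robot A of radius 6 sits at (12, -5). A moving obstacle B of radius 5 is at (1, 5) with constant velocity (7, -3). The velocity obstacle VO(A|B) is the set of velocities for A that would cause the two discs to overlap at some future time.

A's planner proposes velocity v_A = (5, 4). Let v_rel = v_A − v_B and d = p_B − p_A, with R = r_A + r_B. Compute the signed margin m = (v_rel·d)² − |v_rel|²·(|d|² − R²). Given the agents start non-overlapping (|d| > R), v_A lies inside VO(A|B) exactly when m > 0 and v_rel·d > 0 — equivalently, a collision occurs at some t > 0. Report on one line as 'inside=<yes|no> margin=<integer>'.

d = (-11, 10),  |d|² = 221;  R = 6+5 = 11,  c = 221−11² = 100
v_rel = (-2, 7),  |v_rel|² = 53;  v_rel·d = (-2)·(-11) + (7)·(10) = 92
53·t² − 184·t + 100 = 0  ⇒  m = 92² − 53·100 = 3164
m = 3164 > 0,  v_rel·d = 92 > 0  ⇒  inside

inside=yes margin=3164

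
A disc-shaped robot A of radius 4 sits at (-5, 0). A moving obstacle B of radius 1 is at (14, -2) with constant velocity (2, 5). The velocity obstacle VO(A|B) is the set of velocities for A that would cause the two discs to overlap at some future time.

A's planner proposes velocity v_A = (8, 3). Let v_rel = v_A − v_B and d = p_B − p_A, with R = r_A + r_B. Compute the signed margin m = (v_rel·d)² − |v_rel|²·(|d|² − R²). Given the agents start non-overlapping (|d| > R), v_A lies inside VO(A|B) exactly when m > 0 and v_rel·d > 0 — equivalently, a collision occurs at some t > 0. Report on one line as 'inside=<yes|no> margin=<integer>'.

d = (19, -2),  |d|² = 365;  R = 4+1 = 5,  c = 365−5² = 340
v_rel = (6, -2),  |v_rel|² = 40;  v_rel·d = (6)·(19) + (-2)·(-2) = 118
40·t² − 236·t + 340 = 0  ⇒  m = 118² − 40·340 = 324
m = 324 > 0,  v_rel·d = 118 > 0  ⇒  inside

inside=yes margin=324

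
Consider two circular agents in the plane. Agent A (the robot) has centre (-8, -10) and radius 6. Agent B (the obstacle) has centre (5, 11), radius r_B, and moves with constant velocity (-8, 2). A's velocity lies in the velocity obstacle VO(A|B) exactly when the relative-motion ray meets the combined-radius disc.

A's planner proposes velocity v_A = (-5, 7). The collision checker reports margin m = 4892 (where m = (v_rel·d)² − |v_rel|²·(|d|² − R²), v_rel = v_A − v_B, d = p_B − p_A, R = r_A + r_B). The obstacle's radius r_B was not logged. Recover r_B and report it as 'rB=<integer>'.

m = 4892
d = (13, 21);  v_rel = (3, 5),  |v_rel|² = 34
v_rel×d = (3)·(21) − (5)·(13) = -2
since m = R²·34 − (-2)²:  R² = (4 + 4892) / 34 = 144
R = √144 = 12  ⇒  r_B = 12 − 6 = 6

rB=6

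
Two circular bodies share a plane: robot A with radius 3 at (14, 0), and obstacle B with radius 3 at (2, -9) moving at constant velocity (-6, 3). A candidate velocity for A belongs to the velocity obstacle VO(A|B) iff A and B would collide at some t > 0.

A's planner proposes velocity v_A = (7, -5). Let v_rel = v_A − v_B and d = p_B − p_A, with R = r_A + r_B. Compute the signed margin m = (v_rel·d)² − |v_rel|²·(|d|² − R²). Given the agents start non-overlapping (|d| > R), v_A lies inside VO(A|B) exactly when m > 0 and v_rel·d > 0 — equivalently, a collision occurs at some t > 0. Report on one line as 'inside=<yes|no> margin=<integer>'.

d = (-12, -9),  |d|² = 225;  R = 3+3 = 6,  c = 225−6² = 189
v_rel = (13, -8),  |v_rel|² = 233;  v_rel·d = (13)·(-12) + (-8)·(-9) = -84
233·t² + 168·t + 189 = 0  ⇒  m = (-84)² − 233·189 = -36981
m = -36981 < 0,  v_rel·d = -84 < 0  ⇒  outside

inside=no margin=-36981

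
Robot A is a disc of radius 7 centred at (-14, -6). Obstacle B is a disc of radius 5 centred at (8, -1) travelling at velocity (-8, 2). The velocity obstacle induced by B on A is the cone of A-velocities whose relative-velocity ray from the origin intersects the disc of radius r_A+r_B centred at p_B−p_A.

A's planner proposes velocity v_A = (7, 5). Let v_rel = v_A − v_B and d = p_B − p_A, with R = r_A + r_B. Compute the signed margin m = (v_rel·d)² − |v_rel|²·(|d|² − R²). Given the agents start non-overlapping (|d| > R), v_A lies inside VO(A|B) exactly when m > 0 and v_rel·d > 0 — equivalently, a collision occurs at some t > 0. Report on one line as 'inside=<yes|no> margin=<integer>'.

d = (22, 5),  |d|² = 509;  R = 7+5 = 12,  c = 509−12² = 365
v_rel = (15, 3),  |v_rel|² = 234;  v_rel·d = (15)·(22) + (3)·(5) = 345
234·t² − 690·t + 365 = 0  ⇒  m = 345² − 234·365 = 33615
m = 33615 > 0,  v_rel·d = 345 > 0  ⇒  inside

inside=yes margin=33615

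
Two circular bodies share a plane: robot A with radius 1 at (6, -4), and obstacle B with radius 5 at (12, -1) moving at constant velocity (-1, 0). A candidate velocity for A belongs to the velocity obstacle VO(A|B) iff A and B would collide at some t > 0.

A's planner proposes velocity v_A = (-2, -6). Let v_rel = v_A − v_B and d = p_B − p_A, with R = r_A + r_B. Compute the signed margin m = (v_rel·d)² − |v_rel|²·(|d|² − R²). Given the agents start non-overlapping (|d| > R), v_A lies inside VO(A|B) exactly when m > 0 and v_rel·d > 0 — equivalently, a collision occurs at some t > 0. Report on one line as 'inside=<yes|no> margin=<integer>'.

d = (6, 3),  |d|² = 45;  R = 1+5 = 6,  c = 45−6² = 9
v_rel = (-1, -6),  |v_rel|² = 37;  v_rel·d = (-1)·(6) + (-6)·(3) = -24
37·t² + 48·t + 9 = 0  ⇒  m = (-24)² − 37·9 = 243
m = 243 > 0,  v_rel·d = -24 < 0  ⇒  outside

inside=no margin=243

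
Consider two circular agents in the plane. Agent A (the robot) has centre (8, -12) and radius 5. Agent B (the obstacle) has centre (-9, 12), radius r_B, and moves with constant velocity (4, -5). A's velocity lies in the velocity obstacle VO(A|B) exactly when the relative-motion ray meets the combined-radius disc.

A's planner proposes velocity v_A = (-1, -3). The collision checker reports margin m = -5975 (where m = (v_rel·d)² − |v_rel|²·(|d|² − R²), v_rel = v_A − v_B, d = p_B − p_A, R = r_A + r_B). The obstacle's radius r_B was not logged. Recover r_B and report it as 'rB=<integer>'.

m = -5975
d = (-17, 24);  v_rel = (-5, 2),  |v_rel|² = 29
v_rel×d = (-5)·(24) − (2)·(-17) = -86
since m = R²·29 − (-86)²:  R² = (7396 + -5975) / 29 = 49
R = √49 = 7  ⇒  r_B = 7 − 5 = 2

rB=2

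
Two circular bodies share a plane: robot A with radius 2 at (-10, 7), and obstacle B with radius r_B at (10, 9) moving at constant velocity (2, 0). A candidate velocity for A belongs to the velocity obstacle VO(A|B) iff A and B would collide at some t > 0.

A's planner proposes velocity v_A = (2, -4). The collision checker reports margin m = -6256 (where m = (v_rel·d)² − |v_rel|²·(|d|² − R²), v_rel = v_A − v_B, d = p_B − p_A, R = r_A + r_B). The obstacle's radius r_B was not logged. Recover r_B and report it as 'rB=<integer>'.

m = -6256
d = (20, 2);  v_rel = (0, -4),  |v_rel|² = 16
v_rel×d = (0)·(2) − (-4)·(20) = 80
since m = R²·16 − 80²:  R² = (6400 + -6256) / 16 = 9
R = √9 = 3  ⇒  r_B = 3 − 2 = 1

rB=1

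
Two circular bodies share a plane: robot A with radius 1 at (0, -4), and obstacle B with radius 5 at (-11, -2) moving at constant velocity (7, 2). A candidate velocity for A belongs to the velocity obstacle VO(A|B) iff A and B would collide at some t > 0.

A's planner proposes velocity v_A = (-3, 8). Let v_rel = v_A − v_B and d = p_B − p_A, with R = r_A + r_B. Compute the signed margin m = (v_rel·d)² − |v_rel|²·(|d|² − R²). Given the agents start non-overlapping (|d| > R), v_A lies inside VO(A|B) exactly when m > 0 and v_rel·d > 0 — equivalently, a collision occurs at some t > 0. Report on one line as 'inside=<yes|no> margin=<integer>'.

d = (-11, 2),  |d|² = 125;  R = 1+5 = 6,  c = 125−6² = 89
v_rel = (-10, 6),  |v_rel|² = 136;  v_rel·d = (-10)·(-11) + (6)·(2) = 122
136·t² − 244·t + 89 = 0  ⇒  m = 122² − 136·89 = 2780
m = 2780 > 0,  v_rel·d = 122 > 0  ⇒  inside

inside=yes margin=2780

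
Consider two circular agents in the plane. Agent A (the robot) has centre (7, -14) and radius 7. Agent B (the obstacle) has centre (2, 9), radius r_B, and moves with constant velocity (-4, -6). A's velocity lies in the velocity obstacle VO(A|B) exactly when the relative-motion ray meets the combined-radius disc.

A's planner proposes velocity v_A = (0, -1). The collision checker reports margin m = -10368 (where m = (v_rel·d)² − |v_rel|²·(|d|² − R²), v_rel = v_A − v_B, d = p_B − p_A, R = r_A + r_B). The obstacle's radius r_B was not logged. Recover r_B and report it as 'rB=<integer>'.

m = -10368
d = (-5, 23);  v_rel = (4, 5),  |v_rel|² = 41
v_rel×d = (4)·(23) − (5)·(-5) = 117
since m = R²·41 − 117²:  R² = (13689 + -10368) / 41 = 81
R = √81 = 9  ⇒  r_B = 9 − 7 = 2

rB=2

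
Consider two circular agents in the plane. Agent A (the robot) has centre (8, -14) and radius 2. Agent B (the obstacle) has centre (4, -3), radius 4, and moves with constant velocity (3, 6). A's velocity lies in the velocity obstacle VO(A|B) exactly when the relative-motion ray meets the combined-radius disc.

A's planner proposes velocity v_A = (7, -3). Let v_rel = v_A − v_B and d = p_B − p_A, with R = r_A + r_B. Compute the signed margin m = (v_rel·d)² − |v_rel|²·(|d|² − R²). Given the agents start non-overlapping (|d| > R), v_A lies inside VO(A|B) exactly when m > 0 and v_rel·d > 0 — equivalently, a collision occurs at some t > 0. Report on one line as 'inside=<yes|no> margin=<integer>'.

d = (-4, 11),  |d|² = 137;  R = 2+4 = 6,  c = 137−6² = 101
v_rel = (4, -9),  |v_rel|² = 97;  v_rel·d = (4)·(-4) + (-9)·(11) = -115
97·t² + 230·t + 101 = 0  ⇒  m = (-115)² − 97·101 = 3428
m = 3428 > 0,  v_rel·d = -115 < 0  ⇒  outside

inside=no margin=3428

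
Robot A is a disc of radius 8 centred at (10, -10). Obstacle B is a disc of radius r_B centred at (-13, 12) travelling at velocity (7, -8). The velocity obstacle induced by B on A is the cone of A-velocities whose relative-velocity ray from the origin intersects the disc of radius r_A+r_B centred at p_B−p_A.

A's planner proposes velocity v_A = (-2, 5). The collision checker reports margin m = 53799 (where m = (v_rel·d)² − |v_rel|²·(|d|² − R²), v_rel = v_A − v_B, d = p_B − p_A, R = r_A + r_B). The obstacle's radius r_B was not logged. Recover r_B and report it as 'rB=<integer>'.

m = 53799
d = (-23, 22);  v_rel = (-9, 13),  |v_rel|² = 250
v_rel×d = (-9)·(22) − (13)·(-23) = 101
since m = R²·250 − 101²:  R² = (10201 + 53799) / 250 = 256
R = √256 = 16  ⇒  r_B = 16 − 8 = 8

rB=8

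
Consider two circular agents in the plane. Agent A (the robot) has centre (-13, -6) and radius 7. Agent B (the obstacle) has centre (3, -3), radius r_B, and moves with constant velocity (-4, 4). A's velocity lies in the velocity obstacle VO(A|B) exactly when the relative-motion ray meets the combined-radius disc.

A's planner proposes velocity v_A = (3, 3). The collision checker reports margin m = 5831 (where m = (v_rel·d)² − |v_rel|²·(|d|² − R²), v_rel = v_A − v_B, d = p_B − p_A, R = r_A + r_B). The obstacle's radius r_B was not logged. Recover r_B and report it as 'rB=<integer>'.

m = 5831
d = (16, 3);  v_rel = (7, -1),  |v_rel|² = 50
v_rel×d = (7)·(3) − (-1)·(16) = 37
since m = R²·50 − 37²:  R² = (1369 + 5831) / 50 = 144
R = √144 = 12  ⇒  r_B = 12 − 7 = 5

rB=5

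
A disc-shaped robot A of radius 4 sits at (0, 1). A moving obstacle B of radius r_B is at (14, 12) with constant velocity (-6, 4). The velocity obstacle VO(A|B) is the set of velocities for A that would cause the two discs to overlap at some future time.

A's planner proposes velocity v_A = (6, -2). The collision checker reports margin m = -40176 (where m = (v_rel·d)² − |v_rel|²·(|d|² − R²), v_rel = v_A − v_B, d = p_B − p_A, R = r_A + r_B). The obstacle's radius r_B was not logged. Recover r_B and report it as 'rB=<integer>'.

m = -40176
d = (14, 11);  v_rel = (12, -6),  |v_rel|² = 180
v_rel×d = (12)·(11) − (-6)·(14) = 216
since m = R²·180 − 216²:  R² = (46656 + -40176) / 180 = 36
R = √36 = 6  ⇒  r_B = 6 − 4 = 2

rB=2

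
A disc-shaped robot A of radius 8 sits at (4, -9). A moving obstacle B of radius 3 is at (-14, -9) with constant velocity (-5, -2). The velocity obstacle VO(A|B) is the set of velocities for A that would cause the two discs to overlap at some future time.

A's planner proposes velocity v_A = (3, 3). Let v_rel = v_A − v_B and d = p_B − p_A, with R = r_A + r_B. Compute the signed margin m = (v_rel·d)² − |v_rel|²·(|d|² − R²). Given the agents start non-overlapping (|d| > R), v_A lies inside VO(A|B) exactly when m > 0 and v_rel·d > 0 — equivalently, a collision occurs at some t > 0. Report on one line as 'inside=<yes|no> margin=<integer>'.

d = (-18, 0),  |d|² = 324;  R = 8+3 = 11,  c = 324−11² = 203
v_rel = (8, 5),  |v_rel|² = 89;  v_rel·d = (8)·(-18) + (5)·(0) = -144
89·t² + 288·t + 203 = 0  ⇒  m = (-144)² − 89·203 = 2669
m = 2669 > 0,  v_rel·d = -144 < 0  ⇒  outside

inside=no margin=2669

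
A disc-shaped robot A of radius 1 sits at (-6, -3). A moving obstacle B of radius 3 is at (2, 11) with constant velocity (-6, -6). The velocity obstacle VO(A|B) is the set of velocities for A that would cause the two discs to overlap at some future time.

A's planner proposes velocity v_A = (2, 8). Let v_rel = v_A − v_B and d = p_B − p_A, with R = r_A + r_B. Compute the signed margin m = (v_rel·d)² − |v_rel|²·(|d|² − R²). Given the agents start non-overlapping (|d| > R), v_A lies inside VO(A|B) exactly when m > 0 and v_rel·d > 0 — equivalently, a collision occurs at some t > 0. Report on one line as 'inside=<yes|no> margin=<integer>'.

d = (8, 14),  |d|² = 260;  R = 1+3 = 4,  c = 260−4² = 244
v_rel = (8, 14),  |v_rel|² = 260;  v_rel·d = (8)·(8) + (14)·(14) = 260
260·t² − 520·t + 244 = 0  ⇒  m = 260² − 260·244 = 4160
m = 4160 > 0,  v_rel·d = 260 > 0  ⇒  inside

inside=yes margin=4160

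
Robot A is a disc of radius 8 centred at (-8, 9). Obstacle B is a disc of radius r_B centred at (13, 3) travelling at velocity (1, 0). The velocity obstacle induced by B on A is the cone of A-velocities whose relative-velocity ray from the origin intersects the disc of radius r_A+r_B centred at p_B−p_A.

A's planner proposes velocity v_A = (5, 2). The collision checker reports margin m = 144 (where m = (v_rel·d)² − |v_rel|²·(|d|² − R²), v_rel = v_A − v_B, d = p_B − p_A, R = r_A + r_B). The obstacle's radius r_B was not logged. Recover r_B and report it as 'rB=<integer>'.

m = 144
d = (21, -6);  v_rel = (4, 2),  |v_rel|² = 20
v_rel×d = (4)·(-6) − (2)·(21) = -66
since m = R²·20 − (-66)²:  R² = (4356 + 144) / 20 = 225
R = √225 = 15  ⇒  r_B = 15 − 8 = 7

rB=7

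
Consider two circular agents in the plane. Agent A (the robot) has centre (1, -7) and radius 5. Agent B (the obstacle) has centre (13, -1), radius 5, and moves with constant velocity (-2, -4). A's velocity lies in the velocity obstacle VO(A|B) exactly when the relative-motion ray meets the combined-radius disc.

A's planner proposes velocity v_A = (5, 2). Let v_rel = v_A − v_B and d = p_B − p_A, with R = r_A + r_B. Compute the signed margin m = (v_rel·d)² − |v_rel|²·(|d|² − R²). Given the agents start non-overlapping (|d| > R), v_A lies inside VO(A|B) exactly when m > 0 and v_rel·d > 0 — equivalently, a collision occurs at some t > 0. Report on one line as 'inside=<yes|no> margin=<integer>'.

d = (12, 6),  |d|² = 180;  R = 5+5 = 10,  c = 180−10² = 80
v_rel = (7, 6),  |v_rel|² = 85;  v_rel·d = (7)·(12) + (6)·(6) = 120
85·t² − 240·t + 80 = 0  ⇒  m = 120² − 85·80 = 7600
m = 7600 > 0,  v_rel·d = 120 > 0  ⇒  inside

inside=yes margin=7600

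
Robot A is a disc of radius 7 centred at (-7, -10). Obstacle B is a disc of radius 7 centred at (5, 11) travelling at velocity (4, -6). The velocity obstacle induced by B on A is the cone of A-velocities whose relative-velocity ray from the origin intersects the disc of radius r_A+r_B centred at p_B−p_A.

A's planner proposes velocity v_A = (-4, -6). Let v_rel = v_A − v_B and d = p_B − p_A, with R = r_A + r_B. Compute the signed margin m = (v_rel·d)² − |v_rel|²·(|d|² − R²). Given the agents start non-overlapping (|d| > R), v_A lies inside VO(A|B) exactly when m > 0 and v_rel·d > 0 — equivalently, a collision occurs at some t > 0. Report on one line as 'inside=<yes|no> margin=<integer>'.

d = (12, 21),  |d|² = 585;  R = 7+7 = 14,  c = 585−14² = 389
v_rel = (-8, 0),  |v_rel|² = 64;  v_rel·d = (-8)·(12) + (0)·(21) = -96
64·t² + 192·t + 389 = 0  ⇒  m = (-96)² − 64·389 = -15680
m = -15680 < 0,  v_rel·d = -96 < 0  ⇒  outside

inside=no margin=-15680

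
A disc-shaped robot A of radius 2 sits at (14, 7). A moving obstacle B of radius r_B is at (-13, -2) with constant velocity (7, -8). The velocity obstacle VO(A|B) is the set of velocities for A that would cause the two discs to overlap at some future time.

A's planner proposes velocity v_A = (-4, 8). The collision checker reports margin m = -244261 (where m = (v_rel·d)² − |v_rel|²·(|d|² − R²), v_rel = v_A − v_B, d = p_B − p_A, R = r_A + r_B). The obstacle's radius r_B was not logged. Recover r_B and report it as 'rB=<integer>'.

m = -244261
d = (-27, -9);  v_rel = (-11, 16),  |v_rel|² = 377
v_rel×d = (-11)·(-9) − (16)·(-27) = 531
since m = R²·377 − 531²:  R² = (281961 + -244261) / 377 = 100
R = √100 = 10  ⇒  r_B = 10 − 2 = 8

rB=8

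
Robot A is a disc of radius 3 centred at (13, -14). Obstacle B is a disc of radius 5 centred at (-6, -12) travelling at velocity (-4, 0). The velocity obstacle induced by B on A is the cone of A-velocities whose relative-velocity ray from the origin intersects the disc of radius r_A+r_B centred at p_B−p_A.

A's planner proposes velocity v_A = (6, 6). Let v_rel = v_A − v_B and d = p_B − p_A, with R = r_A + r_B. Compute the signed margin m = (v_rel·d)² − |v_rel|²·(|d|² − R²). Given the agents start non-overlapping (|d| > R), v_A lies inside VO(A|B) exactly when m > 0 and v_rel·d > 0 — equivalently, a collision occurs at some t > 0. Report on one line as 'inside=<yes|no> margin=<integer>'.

d = (-19, 2),  |d|² = 365;  R = 3+5 = 8,  c = 365−8² = 301
v_rel = (10, 6),  |v_rel|² = 136;  v_rel·d = (10)·(-19) + (6)·(2) = -178
136·t² + 356·t + 301 = 0  ⇒  m = (-178)² − 136·301 = -9252
m = -9252 < 0,  v_rel·d = -178 < 0  ⇒  outside

inside=no margin=-9252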